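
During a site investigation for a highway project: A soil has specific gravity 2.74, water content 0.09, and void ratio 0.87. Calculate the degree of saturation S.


Using S = Gs * w / e
S = 2.74 * 0.09 / 0.87
S = 0.2834


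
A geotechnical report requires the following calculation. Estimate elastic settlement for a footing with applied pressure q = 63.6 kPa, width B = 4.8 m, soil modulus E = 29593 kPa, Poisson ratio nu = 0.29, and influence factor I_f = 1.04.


Using Se = q * B * (1 - nu^2) * I_f / E
1 - nu^2 = 1 - 0.29^2 = 0.9159
Se = 63.6 * 4.8 * 0.9159 * 1.04 / 29593
Se = 0.009826 m
Convert to mm: Se = 0.009826 * 1000 = 9.826 mm


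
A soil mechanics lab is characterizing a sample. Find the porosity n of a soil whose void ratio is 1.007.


Using the relation n = e / (1 + e)
n = 1.007 / (1 + 1.007)
n = 1.007 / 2.007
n = 0.5017


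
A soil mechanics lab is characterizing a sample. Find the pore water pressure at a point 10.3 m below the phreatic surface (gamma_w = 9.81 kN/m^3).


Result: 101.04 kPa

Derivation:
Using u = gamma_w * h_w
u = 9.81 * 10.3
u = 101.04 kPa


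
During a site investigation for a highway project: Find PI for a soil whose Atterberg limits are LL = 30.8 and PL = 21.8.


Result: 9.0

Derivation:
Using PI = LL - PL
PI = 30.8 - 21.8
PI = 9.0


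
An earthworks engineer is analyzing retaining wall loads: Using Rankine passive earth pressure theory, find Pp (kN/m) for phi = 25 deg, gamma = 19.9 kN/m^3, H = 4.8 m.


Compute passive earth pressure coefficient:
Kp = tan^2(45 + phi/2) = tan^2(57.5) = 2.463913
Compute passive force:
Pp = 0.5 * Kp * gamma * H^2
Pp = 0.5 * 2.463913 * 19.9 * 4.8^2
Pp = 564.85 kN/m


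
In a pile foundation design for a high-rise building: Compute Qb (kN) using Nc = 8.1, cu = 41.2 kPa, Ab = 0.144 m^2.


Using Qb = Nc * cu * Ab
Qb = 8.1 * 41.2 * 0.144
Qb = 48.06 kN


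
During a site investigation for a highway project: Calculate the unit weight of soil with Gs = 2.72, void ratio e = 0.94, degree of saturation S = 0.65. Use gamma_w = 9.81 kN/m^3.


Using gamma = gamma_w * (Gs + S*e) / (1 + e)
Numerator: Gs + S*e = 2.72 + 0.65*0.94 = 3.331
Denominator: 1 + e = 1 + 0.94 = 1.94
gamma = 9.81 * 3.331 / 1.94
gamma = 16.844 kN/m^3


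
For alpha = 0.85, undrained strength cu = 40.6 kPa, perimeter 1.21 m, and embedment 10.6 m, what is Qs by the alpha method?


Result: 442.63 kN

Derivation:
Using Qs = alpha * cu * perimeter * L
Qs = 0.85 * 40.6 * 1.21 * 10.6
Qs = 442.63 kN


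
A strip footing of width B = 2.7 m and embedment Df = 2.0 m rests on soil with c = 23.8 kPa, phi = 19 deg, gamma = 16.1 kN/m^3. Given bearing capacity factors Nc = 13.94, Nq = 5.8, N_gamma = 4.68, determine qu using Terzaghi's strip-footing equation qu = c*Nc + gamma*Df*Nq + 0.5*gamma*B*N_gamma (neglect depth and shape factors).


Compute qu = c*Nc + gamma*Df*Nq + 0.5*gamma*B*N_gamma
Term 1: 23.8 * 13.94 = 331.772
Term 2: 16.1 * 2.0 * 5.8 = 186.76
Term 3: 0.5 * 16.1 * 2.7 * 4.68 = 101.7198
qu = 331.772 + 186.76 + 101.7198
qu = 620.25 kPa


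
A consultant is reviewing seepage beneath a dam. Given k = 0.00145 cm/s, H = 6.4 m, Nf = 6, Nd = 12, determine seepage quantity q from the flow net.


Convert k to m/s for unit consistency with H:
k = 0.00145 cm/s = 0.00145 / 100 m/s = 1.45e-05 m/s
Using q = k * H * Nf / Nd
Nf / Nd = 6 / 12 = 0.5
q = 1.45e-05 * 6.4 * 0.5
q = 4.64e-05 m^3/s per m


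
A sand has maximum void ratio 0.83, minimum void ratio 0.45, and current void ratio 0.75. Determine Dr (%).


Using Dr = (e_max - e) / (e_max - e_min) * 100
e_max - e = 0.83 - 0.75 = 0.08
e_max - e_min = 0.83 - 0.45 = 0.38
Dr = 0.08 / 0.38 * 100
Dr = 21.05 %


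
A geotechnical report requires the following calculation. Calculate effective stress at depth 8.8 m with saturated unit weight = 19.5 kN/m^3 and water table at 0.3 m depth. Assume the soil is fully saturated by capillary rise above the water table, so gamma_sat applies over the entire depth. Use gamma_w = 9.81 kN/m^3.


Total stress = gamma_sat * depth
sigma = 19.5 * 8.8 = 171.6 kPa
Pore water pressure u = gamma_w * (depth - d_wt)
u = 9.81 * (8.8 - 0.3) = 83.385 kPa
Effective stress = sigma - u
sigma' = 171.6 - 83.385 = 88.22 kPa


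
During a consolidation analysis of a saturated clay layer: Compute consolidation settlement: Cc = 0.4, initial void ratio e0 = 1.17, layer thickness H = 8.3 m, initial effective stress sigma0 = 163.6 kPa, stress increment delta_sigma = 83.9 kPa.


Result: 0.2751 m

Derivation:
Using Sc = Cc * H / (1 + e0) * log10((sigma0 + delta_sigma) / sigma0)
Stress ratio = (163.6 + 83.9) / 163.6 = 1.51284
log10(1.51284) = 0.179792
Cc * H / (1 + e0) = 0.4 * 8.3 / (1 + 1.17) = 1.52995
Sc = 1.52995 * 0.179792
Sc = 0.2751 m


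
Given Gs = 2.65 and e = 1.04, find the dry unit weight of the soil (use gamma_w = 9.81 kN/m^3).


Result: 12.743 kN/m^3

Derivation:
Using gamma_d = Gs * gamma_w / (1 + e)
gamma_d = 2.65 * 9.81 / (1 + 1.04)
gamma_d = 2.65 * 9.81 / 2.04
gamma_d = 12.743 kN/m^3


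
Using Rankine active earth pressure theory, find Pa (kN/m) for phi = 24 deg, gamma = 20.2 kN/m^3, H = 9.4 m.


Compute active earth pressure coefficient:
Ka = tan^2(45 - phi/2) = tan^2(33.0) = 0.42173
Compute active force:
Pa = 0.5 * Ka * gamma * H^2
Pa = 0.5 * 0.42173 * 20.2 * 9.4^2
Pa = 376.37 kN/m


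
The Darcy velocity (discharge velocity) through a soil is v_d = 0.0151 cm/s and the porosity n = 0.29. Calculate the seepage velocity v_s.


Result: 0.05207 cm/s

Derivation:
Using v_s = v_d / n
v_s = 0.0151 / 0.29
v_s = 0.05207 cm/s


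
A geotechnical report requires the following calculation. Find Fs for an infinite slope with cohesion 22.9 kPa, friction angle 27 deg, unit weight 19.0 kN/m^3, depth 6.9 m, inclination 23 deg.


Result: 1.686

Derivation:
Using Fs = c / (gamma*H*sin(beta)*cos(beta)) + tan(phi)/tan(beta)
Cohesion contribution = 22.9 / (19.0*6.9*sin(23)*cos(23))
Cohesion contribution = 0.485656
Friction contribution = tan(27)/tan(23) = 1.20037
Fs = 0.485656 + 1.20037
Fs = 1.686


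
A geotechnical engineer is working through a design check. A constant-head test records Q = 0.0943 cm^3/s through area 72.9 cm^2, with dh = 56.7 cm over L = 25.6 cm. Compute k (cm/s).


Result: 0.000584 cm/s

Derivation:
Compute hydraulic gradient:
i = dh / L = 56.7 / 25.6 = 2.21484
Then apply Darcy's law:
k = Q / (A * i)
k = 0.0943 / (72.9 * 2.21484)
k = 0.0943 / 161.462
k = 0.000584 cm/s


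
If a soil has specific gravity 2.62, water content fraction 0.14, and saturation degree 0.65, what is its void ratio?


Result: 0.5643

Derivation:
Using the relation e = Gs * w / S
e = 2.62 * 0.14 / 0.65
e = 0.5643


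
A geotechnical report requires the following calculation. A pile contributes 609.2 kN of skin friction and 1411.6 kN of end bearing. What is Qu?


Result: 2020.8 kN

Derivation:
Using Qu = Qf + Qb
Qu = 609.2 + 1411.6
Qu = 2020.8 kN


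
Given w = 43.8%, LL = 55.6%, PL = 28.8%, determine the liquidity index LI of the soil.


Result: 0.56

Derivation:
First compute the plasticity index:
PI = LL - PL = 55.6 - 28.8 = 26.8
Then compute the liquidity index:
LI = (w - PL) / PI
LI = (43.8 - 28.8) / 26.8
LI = 0.56


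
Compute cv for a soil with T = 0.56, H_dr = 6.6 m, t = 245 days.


Result: 0.09957 m^2/day

Derivation:
Using cv = T * H_dr^2 / t
H_dr^2 = 6.6^2 = 43.56
cv = 0.56 * 43.56 / 245
cv = 0.09957 m^2/day


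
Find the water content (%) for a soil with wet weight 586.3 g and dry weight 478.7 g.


Using w = (m_wet - m_dry) / m_dry * 100
m_wet - m_dry = 586.3 - 478.7 = 107.6 g
w = 107.6 / 478.7 * 100
w = 22.48 %


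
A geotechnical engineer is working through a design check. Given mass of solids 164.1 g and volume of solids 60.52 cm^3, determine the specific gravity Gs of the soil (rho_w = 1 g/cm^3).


Result: 2.712

Derivation:
Using Gs = m_s / (V_s * rho_w)
Since rho_w = 1 g/cm^3:
Gs = 164.1 / 60.52
Gs = 2.712


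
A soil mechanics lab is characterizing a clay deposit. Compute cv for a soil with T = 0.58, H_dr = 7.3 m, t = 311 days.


Using cv = T * H_dr^2 / t
H_dr^2 = 7.3^2 = 53.29
cv = 0.58 * 53.29 / 311
cv = 0.09938 m^2/day


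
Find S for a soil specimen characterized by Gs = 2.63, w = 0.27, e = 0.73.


Using S = Gs * w / e
S = 2.63 * 0.27 / 0.73
S = 0.9727


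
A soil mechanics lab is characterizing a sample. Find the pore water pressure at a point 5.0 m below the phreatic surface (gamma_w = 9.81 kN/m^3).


Using u = gamma_w * h_w
u = 9.81 * 5.0
u = 49.05 kPa


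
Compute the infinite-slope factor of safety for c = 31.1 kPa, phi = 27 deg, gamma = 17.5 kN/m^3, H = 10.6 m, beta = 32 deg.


Using Fs = c / (gamma*H*sin(beta)*cos(beta)) + tan(phi)/tan(beta)
Cohesion contribution = 31.1 / (17.5*10.6*sin(32)*cos(32))
Cohesion contribution = 0.373067
Friction contribution = tan(27)/tan(32) = 0.815411
Fs = 0.373067 + 0.815411
Fs = 1.188


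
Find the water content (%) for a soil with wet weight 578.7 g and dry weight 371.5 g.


Result: 55.77 %

Derivation:
Using w = (m_wet - m_dry) / m_dry * 100
m_wet - m_dry = 578.7 - 371.5 = 207.2 g
w = 207.2 / 371.5 * 100
w = 55.77 %


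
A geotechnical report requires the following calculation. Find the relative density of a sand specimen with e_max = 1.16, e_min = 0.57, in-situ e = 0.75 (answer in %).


Result: 69.49 %

Derivation:
Using Dr = (e_max - e) / (e_max - e_min) * 100
e_max - e = 1.16 - 0.75 = 0.41
e_max - e_min = 1.16 - 0.57 = 0.59
Dr = 0.41 / 0.59 * 100
Dr = 69.49 %


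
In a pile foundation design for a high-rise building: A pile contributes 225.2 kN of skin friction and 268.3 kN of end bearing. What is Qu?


Using Qu = Qf + Qb
Qu = 225.2 + 268.3
Qu = 493.5 kN


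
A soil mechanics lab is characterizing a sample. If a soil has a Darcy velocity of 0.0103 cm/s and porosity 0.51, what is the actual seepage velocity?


Using v_s = v_d / n
v_s = 0.0103 / 0.51
v_s = 0.0202 cm/s


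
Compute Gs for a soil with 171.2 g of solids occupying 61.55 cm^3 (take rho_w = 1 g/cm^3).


Result: 2.781

Derivation:
Using Gs = m_s / (V_s * rho_w)
Since rho_w = 1 g/cm^3:
Gs = 171.2 / 61.55
Gs = 2.781


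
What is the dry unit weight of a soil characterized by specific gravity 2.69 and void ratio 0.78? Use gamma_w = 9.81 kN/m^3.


Using gamma_d = Gs * gamma_w / (1 + e)
gamma_d = 2.69 * 9.81 / (1 + 0.78)
gamma_d = 2.69 * 9.81 / 1.78
gamma_d = 14.825 kN/m^3


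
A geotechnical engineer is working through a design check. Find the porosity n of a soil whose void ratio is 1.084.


Using the relation n = e / (1 + e)
n = 1.084 / (1 + 1.084)
n = 1.084 / 2.084
n = 0.5202


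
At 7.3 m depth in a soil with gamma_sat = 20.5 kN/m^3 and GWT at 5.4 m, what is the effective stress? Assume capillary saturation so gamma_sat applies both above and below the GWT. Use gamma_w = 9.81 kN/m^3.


Total stress = gamma_sat * depth
sigma = 20.5 * 7.3 = 149.65 kPa
Pore water pressure u = gamma_w * (depth - d_wt)
u = 9.81 * (7.3 - 5.4) = 18.639 kPa
Effective stress = sigma - u
sigma' = 149.65 - 18.639 = 131.01 kPa


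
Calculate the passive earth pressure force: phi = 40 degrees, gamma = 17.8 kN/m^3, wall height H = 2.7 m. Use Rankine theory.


Compute passive earth pressure coefficient:
Kp = tan^2(45 + phi/2) = tan^2(65.0) = 4.59891
Compute passive force:
Pp = 0.5 * Kp * gamma * H^2
Pp = 0.5 * 4.59891 * 17.8 * 2.7^2
Pp = 298.38 kN/m


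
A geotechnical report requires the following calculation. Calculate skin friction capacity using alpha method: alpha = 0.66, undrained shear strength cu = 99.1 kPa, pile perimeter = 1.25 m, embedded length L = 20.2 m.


Using Qs = alpha * cu * perimeter * L
Qs = 0.66 * 99.1 * 1.25 * 20.2
Qs = 1651.5 kN


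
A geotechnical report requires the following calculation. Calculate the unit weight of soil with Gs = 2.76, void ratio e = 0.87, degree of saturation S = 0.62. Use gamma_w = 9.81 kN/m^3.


Using gamma = gamma_w * (Gs + S*e) / (1 + e)
Numerator: Gs + S*e = 2.76 + 0.62*0.87 = 3.2994
Denominator: 1 + e = 1 + 0.87 = 1.87
gamma = 9.81 * 3.2994 / 1.87
gamma = 17.309 kN/m^3


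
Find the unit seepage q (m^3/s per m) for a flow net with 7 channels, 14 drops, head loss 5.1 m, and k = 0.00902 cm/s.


Convert k to m/s for unit consistency with H:
k = 0.00902 cm/s = 0.00902 / 100 m/s = 9.02e-05 m/s
Using q = k * H * Nf / Nd
Nf / Nd = 7 / 14 = 0.5
q = 9.02e-05 * 5.1 * 0.5
q = 0.00023 m^3/s per m


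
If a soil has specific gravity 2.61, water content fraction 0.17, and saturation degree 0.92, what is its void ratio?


Result: 0.4823

Derivation:
Using the relation e = Gs * w / S
e = 2.61 * 0.17 / 0.92
e = 0.4823


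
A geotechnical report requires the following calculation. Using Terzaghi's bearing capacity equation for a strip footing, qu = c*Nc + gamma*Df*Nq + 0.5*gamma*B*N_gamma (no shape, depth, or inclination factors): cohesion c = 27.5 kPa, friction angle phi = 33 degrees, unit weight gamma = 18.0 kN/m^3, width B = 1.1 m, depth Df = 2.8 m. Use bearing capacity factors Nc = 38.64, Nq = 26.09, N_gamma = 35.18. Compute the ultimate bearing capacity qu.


Result: 2725.82 kPa

Derivation:
Compute qu = c*Nc + gamma*Df*Nq + 0.5*gamma*B*N_gamma
Term 1: 27.5 * 38.64 = 1062.6
Term 2: 18.0 * 2.8 * 26.09 = 1314.936
Term 3: 0.5 * 18.0 * 1.1 * 35.18 = 348.282
qu = 1062.6 + 1314.936 + 348.282
qu = 2725.82 kPa


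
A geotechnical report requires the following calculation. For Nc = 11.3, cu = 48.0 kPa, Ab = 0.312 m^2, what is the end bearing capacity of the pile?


Result: 169.23 kN

Derivation:
Using Qb = Nc * cu * Ab
Qb = 11.3 * 48.0 * 0.312
Qb = 169.23 kN


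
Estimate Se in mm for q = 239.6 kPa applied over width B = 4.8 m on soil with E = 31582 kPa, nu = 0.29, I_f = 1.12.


Using Se = q * B * (1 - nu^2) * I_f / E
1 - nu^2 = 1 - 0.29^2 = 0.9159
Se = 239.6 * 4.8 * 0.9159 * 1.12 / 31582
Se = 0.037355 m
Convert to mm: Se = 0.037355 * 1000 = 37.355 mm


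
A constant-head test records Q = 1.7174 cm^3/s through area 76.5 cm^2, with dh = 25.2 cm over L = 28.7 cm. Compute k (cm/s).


Compute hydraulic gradient:
i = dh / L = 25.2 / 28.7 = 0.878049
Then apply Darcy's law:
k = Q / (A * i)
k = 1.7174 / (76.5 * 0.878049)
k = 1.7174 / 67.1707
k = 0.025568 cm/s


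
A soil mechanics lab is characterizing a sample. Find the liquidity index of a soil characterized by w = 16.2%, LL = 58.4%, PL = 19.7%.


Result: -0.09

Derivation:
First compute the plasticity index:
PI = LL - PL = 58.4 - 19.7 = 38.7
Then compute the liquidity index:
LI = (w - PL) / PI
LI = (16.2 - 19.7) / 38.7
LI = -0.09


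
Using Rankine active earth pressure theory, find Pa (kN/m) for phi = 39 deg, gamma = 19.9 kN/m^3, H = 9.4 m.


Result: 200.02 kN/m

Derivation:
Compute active earth pressure coefficient:
Ka = tan^2(45 - phi/2) = tan^2(25.5) = 0.227506
Compute active force:
Pa = 0.5 * Ka * gamma * H^2
Pa = 0.5 * 0.227506 * 19.9 * 9.4^2
Pa = 200.02 kN/m


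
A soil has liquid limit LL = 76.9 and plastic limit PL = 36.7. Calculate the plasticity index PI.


Using PI = LL - PL
PI = 76.9 - 36.7
PI = 40.2


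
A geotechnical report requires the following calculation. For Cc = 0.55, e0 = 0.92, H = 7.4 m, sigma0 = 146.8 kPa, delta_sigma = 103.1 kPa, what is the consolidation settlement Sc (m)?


Using Sc = Cc * H / (1 + e0) * log10((sigma0 + delta_sigma) / sigma0)
Stress ratio = (146.8 + 103.1) / 146.8 = 1.70232
log10(1.70232) = 0.23104
Cc * H / (1 + e0) = 0.55 * 7.4 / (1 + 0.92) = 2.11979
Sc = 2.11979 * 0.23104
Sc = 0.4898 m


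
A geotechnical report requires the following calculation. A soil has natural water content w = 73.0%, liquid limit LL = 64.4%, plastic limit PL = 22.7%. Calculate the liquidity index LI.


First compute the plasticity index:
PI = LL - PL = 64.4 - 22.7 = 41.7
Then compute the liquidity index:
LI = (w - PL) / PI
LI = (73.0 - 22.7) / 41.7
LI = 1.206


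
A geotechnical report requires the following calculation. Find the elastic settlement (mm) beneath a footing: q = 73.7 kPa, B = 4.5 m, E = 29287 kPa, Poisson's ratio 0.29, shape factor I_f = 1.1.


Using Se = q * B * (1 - nu^2) * I_f / E
1 - nu^2 = 1 - 0.29^2 = 0.9159
Se = 73.7 * 4.5 * 0.9159 * 1.1 / 29287
Se = 0.011409 m
Convert to mm: Se = 0.011409 * 1000 = 11.409 mm


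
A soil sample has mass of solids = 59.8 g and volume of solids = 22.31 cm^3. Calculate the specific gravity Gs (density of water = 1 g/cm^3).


Using Gs = m_s / (V_s * rho_w)
Since rho_w = 1 g/cm^3:
Gs = 59.8 / 22.31
Gs = 2.68


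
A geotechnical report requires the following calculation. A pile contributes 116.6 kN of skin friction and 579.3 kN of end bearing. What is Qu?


Using Qu = Qf + Qb
Qu = 116.6 + 579.3
Qu = 695.9 kN


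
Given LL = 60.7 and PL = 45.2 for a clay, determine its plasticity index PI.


Using PI = LL - PL
PI = 60.7 - 45.2
PI = 15.5


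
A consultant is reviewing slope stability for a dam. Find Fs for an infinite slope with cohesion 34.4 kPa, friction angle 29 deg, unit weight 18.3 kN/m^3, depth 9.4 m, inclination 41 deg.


Result: 1.042

Derivation:
Using Fs = c / (gamma*H*sin(beta)*cos(beta)) + tan(phi)/tan(beta)
Cohesion contribution = 34.4 / (18.3*9.4*sin(41)*cos(41))
Cohesion contribution = 0.403884
Friction contribution = tan(29)/tan(41) = 0.63766
Fs = 0.403884 + 0.63766
Fs = 1.042


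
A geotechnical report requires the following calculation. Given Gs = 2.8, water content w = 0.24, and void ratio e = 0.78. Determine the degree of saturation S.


Using S = Gs * w / e
S = 2.8 * 0.24 / 0.78
S = 0.8615


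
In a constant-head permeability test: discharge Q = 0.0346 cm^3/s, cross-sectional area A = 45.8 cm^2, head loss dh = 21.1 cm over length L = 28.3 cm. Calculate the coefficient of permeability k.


Compute hydraulic gradient:
i = dh / L = 21.1 / 28.3 = 0.745583
Then apply Darcy's law:
k = Q / (A * i)
k = 0.0346 / (45.8 * 0.745583)
k = 0.0346 / 34.1477
k = 0.001013 cm/s


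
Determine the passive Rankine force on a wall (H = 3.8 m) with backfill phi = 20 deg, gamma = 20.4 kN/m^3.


Compute passive earth pressure coefficient:
Kp = tan^2(45 + phi/2) = tan^2(55.0) = 2.039607
Compute passive force:
Pp = 0.5 * Kp * gamma * H^2
Pp = 0.5 * 2.039607 * 20.4 * 3.8^2
Pp = 300.41 kN/m


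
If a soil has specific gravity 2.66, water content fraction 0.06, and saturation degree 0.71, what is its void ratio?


Using the relation e = Gs * w / S
e = 2.66 * 0.06 / 0.71
e = 0.2248


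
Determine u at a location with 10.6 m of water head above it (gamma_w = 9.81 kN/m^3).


Using u = gamma_w * h_w
u = 9.81 * 10.6
u = 103.99 kPa


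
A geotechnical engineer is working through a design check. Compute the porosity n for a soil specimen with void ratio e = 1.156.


Using the relation n = e / (1 + e)
n = 1.156 / (1 + 1.156)
n = 1.156 / 2.156
n = 0.5362


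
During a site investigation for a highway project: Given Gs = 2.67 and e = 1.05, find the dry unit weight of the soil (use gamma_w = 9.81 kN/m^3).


Using gamma_d = Gs * gamma_w / (1 + e)
gamma_d = 2.67 * 9.81 / (1 + 1.05)
gamma_d = 2.67 * 9.81 / 2.05
gamma_d = 12.777 kN/m^3


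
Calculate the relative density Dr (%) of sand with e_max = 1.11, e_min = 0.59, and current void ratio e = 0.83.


Result: 53.85 %

Derivation:
Using Dr = (e_max - e) / (e_max - e_min) * 100
e_max - e = 1.11 - 0.83 = 0.28
e_max - e_min = 1.11 - 0.59 = 0.52
Dr = 0.28 / 0.52 * 100
Dr = 53.85 %


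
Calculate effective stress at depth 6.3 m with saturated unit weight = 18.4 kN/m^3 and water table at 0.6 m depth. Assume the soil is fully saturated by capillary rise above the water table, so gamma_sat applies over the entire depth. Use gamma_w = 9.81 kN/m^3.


Result: 60.0 kPa

Derivation:
Total stress = gamma_sat * depth
sigma = 18.4 * 6.3 = 115.92 kPa
Pore water pressure u = gamma_w * (depth - d_wt)
u = 9.81 * (6.3 - 0.6) = 55.917 kPa
Effective stress = sigma - u
sigma' = 115.92 - 55.917 = 60.0 kPa


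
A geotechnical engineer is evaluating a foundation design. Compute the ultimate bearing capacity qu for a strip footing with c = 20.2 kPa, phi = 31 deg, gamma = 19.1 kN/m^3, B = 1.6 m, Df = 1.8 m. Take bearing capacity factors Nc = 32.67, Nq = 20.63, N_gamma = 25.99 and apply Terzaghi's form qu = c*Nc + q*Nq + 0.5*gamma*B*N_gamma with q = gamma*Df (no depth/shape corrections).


Result: 1766.32 kPa

Derivation:
Compute qu = c*Nc + gamma*Df*Nq + 0.5*gamma*B*N_gamma
Term 1: 20.2 * 32.67 = 659.934
Term 2: 19.1 * 1.8 * 20.63 = 709.2594
Term 3: 0.5 * 19.1 * 1.6 * 25.99 = 397.1272
qu = 659.934 + 709.2594 + 397.1272
qu = 1766.32 kPa


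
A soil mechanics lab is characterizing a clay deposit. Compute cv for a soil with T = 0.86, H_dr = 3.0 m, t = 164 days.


Using cv = T * H_dr^2 / t
H_dr^2 = 3.0^2 = 9.0
cv = 0.86 * 9.0 / 164
cv = 0.0472 m^2/day


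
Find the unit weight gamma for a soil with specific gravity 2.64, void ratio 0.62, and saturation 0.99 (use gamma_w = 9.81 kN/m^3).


Result: 19.704 kN/m^3

Derivation:
Using gamma = gamma_w * (Gs + S*e) / (1 + e)
Numerator: Gs + S*e = 2.64 + 0.99*0.62 = 3.2538
Denominator: 1 + e = 1 + 0.62 = 1.62
gamma = 9.81 * 3.2538 / 1.62
gamma = 19.704 kN/m^3


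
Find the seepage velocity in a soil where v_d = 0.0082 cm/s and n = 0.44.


Result: 0.01864 cm/s

Derivation:
Using v_s = v_d / n
v_s = 0.0082 / 0.44
v_s = 0.01864 cm/s


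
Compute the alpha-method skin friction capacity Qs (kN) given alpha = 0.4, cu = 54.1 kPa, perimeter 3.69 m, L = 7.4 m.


Using Qs = alpha * cu * perimeter * L
Qs = 0.4 * 54.1 * 3.69 * 7.4
Qs = 590.9 kN


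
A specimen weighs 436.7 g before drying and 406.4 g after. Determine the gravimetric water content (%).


Using w = (m_wet - m_dry) / m_dry * 100
m_wet - m_dry = 436.7 - 406.4 = 30.3 g
w = 30.3 / 406.4 * 100
w = 7.46 %


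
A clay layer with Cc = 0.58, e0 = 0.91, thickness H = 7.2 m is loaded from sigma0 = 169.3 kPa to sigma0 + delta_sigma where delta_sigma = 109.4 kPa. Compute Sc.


Using Sc = Cc * H / (1 + e0) * log10((sigma0 + delta_sigma) / sigma0)
Stress ratio = (169.3 + 109.4) / 169.3 = 1.64619
log10(1.64619) = 0.21648
Cc * H / (1 + e0) = 0.58 * 7.2 / (1 + 0.91) = 2.18639
Sc = 2.18639 * 0.21648
Sc = 0.4733 m


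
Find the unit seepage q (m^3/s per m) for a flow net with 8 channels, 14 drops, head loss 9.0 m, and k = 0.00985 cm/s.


Convert k to m/s for unit consistency with H:
k = 0.00985 cm/s = 0.00985 / 100 m/s = 9.85e-05 m/s
Using q = k * H * Nf / Nd
Nf / Nd = 8 / 14 = 0.5714
q = 9.85e-05 * 9.0 * 0.5714
q = 0.0005066 m^3/s per m


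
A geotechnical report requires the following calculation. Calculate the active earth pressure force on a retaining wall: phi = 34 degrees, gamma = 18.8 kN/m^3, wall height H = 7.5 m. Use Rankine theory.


Compute active earth pressure coefficient:
Ka = tan^2(45 - phi/2) = tan^2(28.0) = 0.282715
Compute active force:
Pa = 0.5 * Ka * gamma * H^2
Pa = 0.5 * 0.282715 * 18.8 * 7.5^2
Pa = 149.49 kN/m


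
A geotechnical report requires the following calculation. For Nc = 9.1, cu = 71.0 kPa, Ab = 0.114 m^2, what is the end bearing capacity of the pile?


Using Qb = Nc * cu * Ab
Qb = 9.1 * 71.0 * 0.114
Qb = 73.66 kN


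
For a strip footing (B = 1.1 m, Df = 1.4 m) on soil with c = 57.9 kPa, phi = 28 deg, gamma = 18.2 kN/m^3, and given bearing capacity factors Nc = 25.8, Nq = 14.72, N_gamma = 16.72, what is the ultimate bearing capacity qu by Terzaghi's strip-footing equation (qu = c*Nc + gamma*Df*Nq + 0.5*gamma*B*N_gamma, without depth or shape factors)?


Compute qu = c*Nc + gamma*Df*Nq + 0.5*gamma*B*N_gamma
Term 1: 57.9 * 25.8 = 1493.82
Term 2: 18.2 * 1.4 * 14.72 = 375.0656
Term 3: 0.5 * 18.2 * 1.1 * 16.72 = 167.3672
qu = 1493.82 + 375.0656 + 167.3672
qu = 2036.25 kPa


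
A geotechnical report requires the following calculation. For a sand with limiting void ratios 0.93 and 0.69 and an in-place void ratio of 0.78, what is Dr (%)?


Result: 62.5 %

Derivation:
Using Dr = (e_max - e) / (e_max - e_min) * 100
e_max - e = 0.93 - 0.78 = 0.15
e_max - e_min = 0.93 - 0.69 = 0.24
Dr = 0.15 / 0.24 * 100
Dr = 62.5 %


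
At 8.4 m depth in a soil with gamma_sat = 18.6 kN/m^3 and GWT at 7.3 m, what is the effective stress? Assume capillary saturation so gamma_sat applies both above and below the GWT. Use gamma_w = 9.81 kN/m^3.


Result: 145.45 kPa

Derivation:
Total stress = gamma_sat * depth
sigma = 18.6 * 8.4 = 156.24 kPa
Pore water pressure u = gamma_w * (depth - d_wt)
u = 9.81 * (8.4 - 7.3) = 10.791 kPa
Effective stress = sigma - u
sigma' = 156.24 - 10.791 = 145.45 kPa


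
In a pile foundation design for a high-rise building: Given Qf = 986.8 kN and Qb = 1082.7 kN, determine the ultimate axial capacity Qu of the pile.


Result: 2069.5 kN

Derivation:
Using Qu = Qf + Qb
Qu = 986.8 + 1082.7
Qu = 2069.5 kN


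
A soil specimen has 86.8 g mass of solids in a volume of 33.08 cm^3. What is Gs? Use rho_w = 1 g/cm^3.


Result: 2.624

Derivation:
Using Gs = m_s / (V_s * rho_w)
Since rho_w = 1 g/cm^3:
Gs = 86.8 / 33.08
Gs = 2.624


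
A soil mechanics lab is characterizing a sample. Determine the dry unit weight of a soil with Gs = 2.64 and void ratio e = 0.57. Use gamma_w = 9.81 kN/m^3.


Result: 16.496 kN/m^3

Derivation:
Using gamma_d = Gs * gamma_w / (1 + e)
gamma_d = 2.64 * 9.81 / (1 + 0.57)
gamma_d = 2.64 * 9.81 / 1.57
gamma_d = 16.496 kN/m^3


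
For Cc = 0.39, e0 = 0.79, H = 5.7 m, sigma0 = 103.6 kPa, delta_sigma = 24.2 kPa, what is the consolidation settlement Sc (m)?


Result: 0.1132 m

Derivation:
Using Sc = Cc * H / (1 + e0) * log10((sigma0 + delta_sigma) / sigma0)
Stress ratio = (103.6 + 24.2) / 103.6 = 1.23359
log10(1.23359) = 0.0911711
Cc * H / (1 + e0) = 0.39 * 5.7 / (1 + 0.79) = 1.2419
Sc = 1.2419 * 0.0911711
Sc = 0.1132 m


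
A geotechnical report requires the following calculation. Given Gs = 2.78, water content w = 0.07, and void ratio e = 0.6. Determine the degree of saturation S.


Result: 0.3243

Derivation:
Using S = Gs * w / e
S = 2.78 * 0.07 / 0.6
S = 0.3243


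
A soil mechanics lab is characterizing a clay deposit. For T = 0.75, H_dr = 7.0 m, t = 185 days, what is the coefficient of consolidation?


Using cv = T * H_dr^2 / t
H_dr^2 = 7.0^2 = 49.0
cv = 0.75 * 49.0 / 185
cv = 0.19865 m^2/day


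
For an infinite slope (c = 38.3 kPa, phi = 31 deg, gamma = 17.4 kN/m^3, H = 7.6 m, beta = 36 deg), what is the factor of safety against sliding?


Using Fs = c / (gamma*H*sin(beta)*cos(beta)) + tan(phi)/tan(beta)
Cohesion contribution = 38.3 / (17.4*7.6*sin(36)*cos(36))
Cohesion contribution = 0.609059
Friction contribution = tan(31)/tan(36) = 0.827014
Fs = 0.609059 + 0.827014
Fs = 1.436


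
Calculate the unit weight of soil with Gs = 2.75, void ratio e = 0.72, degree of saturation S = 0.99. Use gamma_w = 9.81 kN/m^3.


Result: 19.75 kN/m^3

Derivation:
Using gamma = gamma_w * (Gs + S*e) / (1 + e)
Numerator: Gs + S*e = 2.75 + 0.99*0.72 = 3.4628
Denominator: 1 + e = 1 + 0.72 = 1.72
gamma = 9.81 * 3.4628 / 1.72
gamma = 19.75 kN/m^3


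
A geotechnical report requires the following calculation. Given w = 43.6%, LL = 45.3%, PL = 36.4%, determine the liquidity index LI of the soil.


First compute the plasticity index:
PI = LL - PL = 45.3 - 36.4 = 8.9
Then compute the liquidity index:
LI = (w - PL) / PI
LI = (43.6 - 36.4) / 8.9
LI = 0.809


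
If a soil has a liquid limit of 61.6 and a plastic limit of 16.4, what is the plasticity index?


Using PI = LL - PL
PI = 61.6 - 16.4
PI = 45.2


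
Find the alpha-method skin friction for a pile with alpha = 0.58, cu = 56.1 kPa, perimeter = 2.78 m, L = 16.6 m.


Result: 1501.56 kN

Derivation:
Using Qs = alpha * cu * perimeter * L
Qs = 0.58 * 56.1 * 2.78 * 16.6
Qs = 1501.56 kN


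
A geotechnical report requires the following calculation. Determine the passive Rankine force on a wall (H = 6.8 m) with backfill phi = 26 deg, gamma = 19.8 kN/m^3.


Result: 1172.4 kN/m

Derivation:
Compute passive earth pressure coefficient:
Kp = tan^2(45 + phi/2) = tan^2(58.0) = 2.561071
Compute passive force:
Pp = 0.5 * Kp * gamma * H^2
Pp = 0.5 * 2.561071 * 19.8 * 6.8^2
Pp = 1172.4 kN/m


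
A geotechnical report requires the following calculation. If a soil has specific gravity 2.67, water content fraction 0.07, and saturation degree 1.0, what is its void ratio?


Using the relation e = Gs * w / S
e = 2.67 * 0.07 / 1.0
e = 0.1869


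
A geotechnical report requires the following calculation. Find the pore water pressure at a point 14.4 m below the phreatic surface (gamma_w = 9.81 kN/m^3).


Result: 141.26 kPa

Derivation:
Using u = gamma_w * h_w
u = 9.81 * 14.4
u = 141.26 kPa


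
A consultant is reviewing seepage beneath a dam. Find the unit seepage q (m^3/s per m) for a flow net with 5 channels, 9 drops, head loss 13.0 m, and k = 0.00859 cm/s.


Convert k to m/s for unit consistency with H:
k = 0.00859 cm/s = 0.00859 / 100 m/s = 8.59e-05 m/s
Using q = k * H * Nf / Nd
Nf / Nd = 5 / 9 = 0.5556
q = 8.59e-05 * 13.0 * 0.5556
q = 0.0006204 m^3/s per m


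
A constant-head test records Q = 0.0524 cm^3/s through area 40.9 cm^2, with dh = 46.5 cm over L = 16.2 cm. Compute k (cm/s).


Compute hydraulic gradient:
i = dh / L = 46.5 / 16.2 = 2.87037
Then apply Darcy's law:
k = Q / (A * i)
k = 0.0524 / (40.9 * 2.87037)
k = 0.0524 / 117.398
k = 0.000446 cm/s


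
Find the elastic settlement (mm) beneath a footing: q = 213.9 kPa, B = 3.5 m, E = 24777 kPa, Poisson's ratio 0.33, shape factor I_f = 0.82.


Result: 22.079 mm

Derivation:
Using Se = q * B * (1 - nu^2) * I_f / E
1 - nu^2 = 1 - 0.33^2 = 0.8911
Se = 213.9 * 3.5 * 0.8911 * 0.82 / 24777
Se = 0.022079 m
Convert to mm: Se = 0.022079 * 1000 = 22.079 mm


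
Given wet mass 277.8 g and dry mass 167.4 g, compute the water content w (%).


Using w = (m_wet - m_dry) / m_dry * 100
m_wet - m_dry = 277.8 - 167.4 = 110.4 g
w = 110.4 / 167.4 * 100
w = 65.95 %


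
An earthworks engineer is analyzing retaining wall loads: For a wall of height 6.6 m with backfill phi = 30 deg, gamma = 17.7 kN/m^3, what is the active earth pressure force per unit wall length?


Compute active earth pressure coefficient:
Ka = tan^2(45 - phi/2) = tan^2(30.0) = 0.333333
Compute active force:
Pa = 0.5 * Ka * gamma * H^2
Pa = 0.5 * 0.333333 * 17.7 * 6.6^2
Pa = 128.5 kN/m


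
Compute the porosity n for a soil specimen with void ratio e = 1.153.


Using the relation n = e / (1 + e)
n = 1.153 / (1 + 1.153)
n = 1.153 / 2.153
n = 0.5355


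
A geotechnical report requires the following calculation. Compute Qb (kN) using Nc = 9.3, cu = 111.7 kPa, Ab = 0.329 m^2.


Using Qb = Nc * cu * Ab
Qb = 9.3 * 111.7 * 0.329
Qb = 341.77 kN


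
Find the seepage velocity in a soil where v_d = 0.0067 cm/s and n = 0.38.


Result: 0.01763 cm/s

Derivation:
Using v_s = v_d / n
v_s = 0.0067 / 0.38
v_s = 0.01763 cm/s


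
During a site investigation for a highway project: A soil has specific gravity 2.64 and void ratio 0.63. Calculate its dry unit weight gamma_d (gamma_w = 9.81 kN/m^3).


Using gamma_d = Gs * gamma_w / (1 + e)
gamma_d = 2.64 * 9.81 / (1 + 0.63)
gamma_d = 2.64 * 9.81 / 1.63
gamma_d = 15.889 kN/m^3


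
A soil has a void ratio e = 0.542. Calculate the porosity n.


Using the relation n = e / (1 + e)
n = 0.542 / (1 + 0.542)
n = 0.542 / 1.542
n = 0.3515


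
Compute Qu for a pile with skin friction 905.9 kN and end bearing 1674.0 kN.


Using Qu = Qf + Qb
Qu = 905.9 + 1674.0
Qu = 2579.9 kN


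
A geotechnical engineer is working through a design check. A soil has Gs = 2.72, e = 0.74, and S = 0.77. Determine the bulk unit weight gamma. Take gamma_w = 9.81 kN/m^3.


Using gamma = gamma_w * (Gs + S*e) / (1 + e)
Numerator: Gs + S*e = 2.72 + 0.77*0.74 = 3.2898
Denominator: 1 + e = 1 + 0.74 = 1.74
gamma = 9.81 * 3.2898 / 1.74
gamma = 18.548 kN/m^3


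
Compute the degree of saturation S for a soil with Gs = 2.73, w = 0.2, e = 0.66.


Result: 0.8273

Derivation:
Using S = Gs * w / e
S = 2.73 * 0.2 / 0.66
S = 0.8273


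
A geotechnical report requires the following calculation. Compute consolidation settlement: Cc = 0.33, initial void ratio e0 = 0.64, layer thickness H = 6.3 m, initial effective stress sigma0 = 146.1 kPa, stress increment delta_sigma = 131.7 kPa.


Using Sc = Cc * H / (1 + e0) * log10((sigma0 + delta_sigma) / sigma0)
Stress ratio = (146.1 + 131.7) / 146.1 = 1.90144
log10(1.90144) = 0.279082
Cc * H / (1 + e0) = 0.33 * 6.3 / (1 + 0.64) = 1.26768
Sc = 1.26768 * 0.279082
Sc = 0.3538 m


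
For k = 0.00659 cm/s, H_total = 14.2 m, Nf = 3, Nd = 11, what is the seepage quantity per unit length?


Convert k to m/s for unit consistency with H:
k = 0.00659 cm/s = 0.00659 / 100 m/s = 6.59e-05 m/s
Using q = k * H * Nf / Nd
Nf / Nd = 3 / 11 = 0.2727
q = 6.59e-05 * 14.2 * 0.2727
q = 0.0002552 m^3/s per m


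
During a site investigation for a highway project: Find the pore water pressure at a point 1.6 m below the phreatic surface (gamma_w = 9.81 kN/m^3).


Result: 15.7 kPa

Derivation:
Using u = gamma_w * h_w
u = 9.81 * 1.6
u = 15.7 kPa


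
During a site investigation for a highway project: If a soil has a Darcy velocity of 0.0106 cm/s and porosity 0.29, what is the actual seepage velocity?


Using v_s = v_d / n
v_s = 0.0106 / 0.29
v_s = 0.03655 cm/s


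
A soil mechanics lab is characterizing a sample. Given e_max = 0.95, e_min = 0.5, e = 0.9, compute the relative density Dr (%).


Using Dr = (e_max - e) / (e_max - e_min) * 100
e_max - e = 0.95 - 0.9 = 0.05
e_max - e_min = 0.95 - 0.5 = 0.45
Dr = 0.05 / 0.45 * 100
Dr = 11.11 %


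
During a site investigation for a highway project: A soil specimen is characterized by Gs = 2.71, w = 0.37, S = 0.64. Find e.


Using the relation e = Gs * w / S
e = 2.71 * 0.37 / 0.64
e = 1.5667


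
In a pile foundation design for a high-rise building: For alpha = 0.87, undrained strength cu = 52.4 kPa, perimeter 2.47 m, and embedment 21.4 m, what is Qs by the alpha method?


Result: 2409.69 kN

Derivation:
Using Qs = alpha * cu * perimeter * L
Qs = 0.87 * 52.4 * 2.47 * 21.4
Qs = 2409.69 kN


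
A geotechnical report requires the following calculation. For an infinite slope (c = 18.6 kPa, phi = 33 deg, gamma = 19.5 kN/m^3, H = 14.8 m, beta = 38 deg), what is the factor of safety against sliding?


Using Fs = c / (gamma*H*sin(beta)*cos(beta)) + tan(phi)/tan(beta)
Cohesion contribution = 18.6 / (19.5*14.8*sin(38)*cos(38))
Cohesion contribution = 0.132844
Friction contribution = tan(33)/tan(38) = 0.831204
Fs = 0.132844 + 0.831204
Fs = 0.964


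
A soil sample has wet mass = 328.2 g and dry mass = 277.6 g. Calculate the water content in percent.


Result: 18.23 %

Derivation:
Using w = (m_wet - m_dry) / m_dry * 100
m_wet - m_dry = 328.2 - 277.6 = 50.6 g
w = 50.6 / 277.6 * 100
w = 18.23 %


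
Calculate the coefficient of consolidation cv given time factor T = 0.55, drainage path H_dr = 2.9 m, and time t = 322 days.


Using cv = T * H_dr^2 / t
H_dr^2 = 2.9^2 = 8.41
cv = 0.55 * 8.41 / 322
cv = 0.01436 m^2/day


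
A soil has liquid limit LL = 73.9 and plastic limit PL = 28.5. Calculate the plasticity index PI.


Using PI = LL - PL
PI = 73.9 - 28.5
PI = 45.4


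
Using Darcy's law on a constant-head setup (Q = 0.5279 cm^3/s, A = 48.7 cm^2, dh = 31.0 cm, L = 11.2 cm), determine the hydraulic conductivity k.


Result: 0.003916 cm/s

Derivation:
Compute hydraulic gradient:
i = dh / L = 31.0 / 11.2 = 2.76786
Then apply Darcy's law:
k = Q / (A * i)
k = 0.5279 / (48.7 * 2.76786)
k = 0.5279 / 134.795
k = 0.003916 cm/s


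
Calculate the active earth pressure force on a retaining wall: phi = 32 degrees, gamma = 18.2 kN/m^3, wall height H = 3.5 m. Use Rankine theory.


Compute active earth pressure coefficient:
Ka = tan^2(45 - phi/2) = tan^2(29.0) = 0.307259
Compute active force:
Pa = 0.5 * Ka * gamma * H^2
Pa = 0.5 * 0.307259 * 18.2 * 3.5^2
Pa = 34.25 kN/m


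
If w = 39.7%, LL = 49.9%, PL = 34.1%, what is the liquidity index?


First compute the plasticity index:
PI = LL - PL = 49.9 - 34.1 = 15.8
Then compute the liquidity index:
LI = (w - PL) / PI
LI = (39.7 - 34.1) / 15.8
LI = 0.354


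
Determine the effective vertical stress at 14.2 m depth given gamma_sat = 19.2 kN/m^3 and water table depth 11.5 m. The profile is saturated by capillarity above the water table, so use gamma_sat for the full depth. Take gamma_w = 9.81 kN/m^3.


Result: 246.15 kPa

Derivation:
Total stress = gamma_sat * depth
sigma = 19.2 * 14.2 = 272.64 kPa
Pore water pressure u = gamma_w * (depth - d_wt)
u = 9.81 * (14.2 - 11.5) = 26.487 kPa
Effective stress = sigma - u
sigma' = 272.64 - 26.487 = 246.15 kPa


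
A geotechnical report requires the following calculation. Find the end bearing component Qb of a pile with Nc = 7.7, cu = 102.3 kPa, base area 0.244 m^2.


Using Qb = Nc * cu * Ab
Qb = 7.7 * 102.3 * 0.244
Qb = 192.2 kN


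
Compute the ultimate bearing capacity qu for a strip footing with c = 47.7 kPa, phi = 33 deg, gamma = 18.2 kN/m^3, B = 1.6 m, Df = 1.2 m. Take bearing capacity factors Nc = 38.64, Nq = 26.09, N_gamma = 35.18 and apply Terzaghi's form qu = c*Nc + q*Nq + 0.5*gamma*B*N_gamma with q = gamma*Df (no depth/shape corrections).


Result: 2925.15 kPa

Derivation:
Compute qu = c*Nc + gamma*Df*Nq + 0.5*gamma*B*N_gamma
Term 1: 47.7 * 38.64 = 1843.128
Term 2: 18.2 * 1.2 * 26.09 = 569.8056
Term 3: 0.5 * 18.2 * 1.6 * 35.18 = 512.2208
qu = 1843.128 + 569.8056 + 512.2208
qu = 2925.15 kPa


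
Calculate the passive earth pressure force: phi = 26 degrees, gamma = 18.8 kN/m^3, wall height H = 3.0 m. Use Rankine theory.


Compute passive earth pressure coefficient:
Kp = tan^2(45 + phi/2) = tan^2(58.0) = 2.561071
Compute passive force:
Pp = 0.5 * Kp * gamma * H^2
Pp = 0.5 * 2.561071 * 18.8 * 3.0^2
Pp = 216.67 kN/m


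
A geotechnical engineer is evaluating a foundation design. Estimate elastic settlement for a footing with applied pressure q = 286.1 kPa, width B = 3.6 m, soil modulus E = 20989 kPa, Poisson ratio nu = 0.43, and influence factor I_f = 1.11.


Using Se = q * B * (1 - nu^2) * I_f / E
1 - nu^2 = 1 - 0.43^2 = 0.8151
Se = 286.1 * 3.6 * 0.8151 * 1.11 / 20989
Se = 0.044398 m
Convert to mm: Se = 0.044398 * 1000 = 44.398 mm


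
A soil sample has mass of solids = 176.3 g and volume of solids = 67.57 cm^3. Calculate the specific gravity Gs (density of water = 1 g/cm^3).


Result: 2.609

Derivation:
Using Gs = m_s / (V_s * rho_w)
Since rho_w = 1 g/cm^3:
Gs = 176.3 / 67.57
Gs = 2.609


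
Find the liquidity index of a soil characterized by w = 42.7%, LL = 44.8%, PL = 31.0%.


First compute the plasticity index:
PI = LL - PL = 44.8 - 31.0 = 13.8
Then compute the liquidity index:
LI = (w - PL) / PI
LI = (42.7 - 31.0) / 13.8
LI = 0.848


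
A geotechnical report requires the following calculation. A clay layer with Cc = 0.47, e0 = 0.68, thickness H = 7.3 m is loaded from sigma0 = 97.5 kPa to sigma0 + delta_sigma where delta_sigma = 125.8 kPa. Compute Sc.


Using Sc = Cc * H / (1 + e0) * log10((sigma0 + delta_sigma) / sigma0)
Stress ratio = (97.5 + 125.8) / 97.5 = 2.29026
log10(2.29026) = 0.359884
Cc * H / (1 + e0) = 0.47 * 7.3 / (1 + 0.68) = 2.04226
Sc = 2.04226 * 0.359884
Sc = 0.735 m


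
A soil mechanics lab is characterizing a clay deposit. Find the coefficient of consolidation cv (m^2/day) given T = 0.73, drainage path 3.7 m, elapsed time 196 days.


Result: 0.05099 m^2/day

Derivation:
Using cv = T * H_dr^2 / t
H_dr^2 = 3.7^2 = 13.69
cv = 0.73 * 13.69 / 196
cv = 0.05099 m^2/day


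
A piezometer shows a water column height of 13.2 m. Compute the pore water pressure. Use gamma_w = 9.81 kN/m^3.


Using u = gamma_w * h_w
u = 9.81 * 13.2
u = 129.49 kPa


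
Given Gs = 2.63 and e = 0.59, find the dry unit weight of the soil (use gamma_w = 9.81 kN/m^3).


Result: 16.227 kN/m^3

Derivation:
Using gamma_d = Gs * gamma_w / (1 + e)
gamma_d = 2.63 * 9.81 / (1 + 0.59)
gamma_d = 2.63 * 9.81 / 1.59
gamma_d = 16.227 kN/m^3


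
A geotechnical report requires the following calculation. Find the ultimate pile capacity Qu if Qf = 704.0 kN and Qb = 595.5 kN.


Result: 1299.5 kN

Derivation:
Using Qu = Qf + Qb
Qu = 704.0 + 595.5
Qu = 1299.5 kN
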